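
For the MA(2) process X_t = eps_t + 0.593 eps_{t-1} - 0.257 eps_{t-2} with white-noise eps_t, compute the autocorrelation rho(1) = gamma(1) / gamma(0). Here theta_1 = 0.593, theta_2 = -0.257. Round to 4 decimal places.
\rho(1) = 0.3108

For an MA(q) process with theta_0 = 1, the autocovariance is
  gamma(k) = sigma^2 * sum_{i=0..q-k} theta_i * theta_{i+k},
and rho(k) = gamma(k) / gamma(0). Sigma^2 cancels.
  numerator   = (1)*(0.593) + (0.593)*(-0.257) = 0.440599.
  denominator = (1)^2 + (0.593)^2 + (-0.257)^2 = 1.417698.
  rho(1) = 0.440599 / 1.417698 = 0.3108.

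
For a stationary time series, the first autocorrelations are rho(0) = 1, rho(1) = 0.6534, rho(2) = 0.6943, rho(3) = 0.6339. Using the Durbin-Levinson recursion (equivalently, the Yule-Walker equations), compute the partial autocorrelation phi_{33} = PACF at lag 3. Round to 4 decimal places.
\phi_{33} = 0.1942

The PACF at lag k is phi_{kk}, the last component of the solution
to the Yule-Walker system G_k phi = r_k where
  (G_k)_{ij} = rho(|i - j|), (r_k)_i = rho(i), i,j = 1..k.
Equivalently, Durbin-Levinson gives phi_{kk} iteratively:
  phi_{11} = rho(1)
  phi_{kk} = [rho(k) - sum_{j=1..k-1} phi_{k-1,j} rho(k-j)]
            / [1 - sum_{j=1..k-1} phi_{k-1,j} rho(j)],
  phi_{k,j} = phi_{k-1,j} - phi_{kk} phi_{k-1,k-j},  j = 1..k-1.
Step k = 1:
  phi_11 = rho(1) = 0.6534.
Step k = 2:
  phi_22 = [rho(2) - phi_11 rho(1)] / [1 - phi_11 rho(1)] = [0.6943 - (0.6534)(0.6534)] / [1 - (0.6534)(0.6534)]
         = 0.26736844 / 0.57306844 = 0.466556.
  Update: phi_21 = phi_11 - phi_22 phi_11 = 0.6534 - (0.466556)(0.6534) = 0.348552.
Step k = 3:
  phi_33 = [rho(3) - phi_21 rho(2) - phi_22 rho(1)] / [1 - phi_21 rho(1) - phi_22 rho(2)]
    numerator   = 0.6339 - (0.348552)(0.6943) - (0.466556)(0.6534) = 0.08705247
    denominator = 1 - (0.348552)(0.6534) - (0.466556)(0.6943) = 0.44832613
  phi_33 = 0.08705247 / 0.44832613 = 0.1942.
Therefore phi_{33} = 0.1942.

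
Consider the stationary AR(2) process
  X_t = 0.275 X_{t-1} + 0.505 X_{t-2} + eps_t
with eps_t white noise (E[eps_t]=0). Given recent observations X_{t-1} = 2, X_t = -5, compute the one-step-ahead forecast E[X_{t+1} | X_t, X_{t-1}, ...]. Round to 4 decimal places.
E[X_{t+1} \mid \mathcal F_t] = -0.3650

For an AR(p) model X_t = c + sum_i phi_i X_{t-i} + eps_t, the
one-step-ahead conditional mean is
  E[X_{t+1} | X_t, ...] = c + sum_i phi_i X_{t+1-i}.
Substitute known values:
  E[X_{t+1} | ...] = (0.275) * (-5) + (0.505) * (2)
                   = -0.3650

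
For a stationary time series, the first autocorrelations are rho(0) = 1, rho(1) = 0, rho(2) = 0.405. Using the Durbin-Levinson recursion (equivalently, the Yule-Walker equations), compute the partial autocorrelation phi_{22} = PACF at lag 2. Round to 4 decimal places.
\phi_{22} = 0.4050

The PACF at lag k is phi_{kk}, the last component of the solution
to the Yule-Walker system G_k phi = r_k where
  (G_k)_{ij} = rho(|i - j|), (r_k)_i = rho(i), i,j = 1..k.
Equivalently, Durbin-Levinson gives phi_{kk} iteratively:
  phi_{11} = rho(1)
  phi_{kk} = [rho(k) - sum_{j=1..k-1} phi_{k-1,j} rho(k-j)]
            / [1 - sum_{j=1..k-1} phi_{k-1,j} rho(j)],
  phi_{k,j} = phi_{k-1,j} - phi_{kk} phi_{k-1,k-j},  j = 1..k-1.
Step k = 1:
  phi_11 = rho(1) = 0.
Step k = 2:
  phi_22 = [rho(2) - phi_11 rho(1)] / [1 - phi_11 rho(1)] = [0.405 - (0)(0)] / [1 - (0)(0)]
         = 0.405 / 1 = 0.405.
Therefore phi_{22} = 0.4050.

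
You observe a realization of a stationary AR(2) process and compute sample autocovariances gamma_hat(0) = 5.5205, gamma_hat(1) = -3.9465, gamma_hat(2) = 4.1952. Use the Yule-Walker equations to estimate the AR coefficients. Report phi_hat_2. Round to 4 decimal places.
\hat\phi_{2} = 0.5090

The Yule-Walker equations for an AR(p) process read, in matrix form,
  Gamma_p phi = r_p,   with   (Gamma_p)_{ij} = gamma(|i - j|),
                       (r_p)_i = gamma(i),   i,j = 1..p.
Substitute the sample gammas (Toeplitz matrix and right-hand side of size 2):
  Gamma_p = [[5.5205, -3.9465], [-3.9465, 5.5205]]
  r_p     = [-3.9465, 4.1952]
Written out:
  5.5205 phi_1 - 3.9465 phi_2 = -3.9465
  -3.9465 phi_1 + 5.5205 phi_2 = 4.1952
Solve by Cramer's rule:
  det = gamma(0)^2 - gamma(1)^2 = (5.5205)^2 - (-3.9465)^2 = 30.47592025 - 15.57486225 = 14.901058
  phi_hat_1 = [gamma(1) gamma(0) - gamma(1) gamma(2)] / det = [(-3.9465)(5.5205) - (-3.9465)(4.1952)] / 14.901058 = -5.23029645 / 14.901058 = -0.351
  phi_hat_2 = [gamma(0) gamma(2) - gamma(1)^2] / det = [(5.5205)(4.1952) - (-3.9465)^2] / 14.901058 = 7.58473935 / 14.901058 = 0.509
So phi_hat = [-0.3510, 0.5090].
Therefore phi_hat_2 = 0.5090.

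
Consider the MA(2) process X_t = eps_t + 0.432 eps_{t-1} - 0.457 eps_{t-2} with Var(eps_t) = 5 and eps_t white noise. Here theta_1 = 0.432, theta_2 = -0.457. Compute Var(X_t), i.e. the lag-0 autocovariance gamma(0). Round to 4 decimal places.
\gamma(0) = 6.9774

For an MA(q) process X_t = eps_t + sum_i theta_i eps_{t-i} with
Var(eps_t) = sigma^2, the variance is
  gamma(0) = sigma^2 * (1 + sum_i theta_i^2).
  sum_i theta_i^2 = (0.432)^2 + (-0.457)^2 = 0.186624 + 0.208849 = 0.395473.
  gamma(0) = 5 * (1 + 0.395473) = 5 * 1.395473 = 6.977365, which rounds to 6.9774.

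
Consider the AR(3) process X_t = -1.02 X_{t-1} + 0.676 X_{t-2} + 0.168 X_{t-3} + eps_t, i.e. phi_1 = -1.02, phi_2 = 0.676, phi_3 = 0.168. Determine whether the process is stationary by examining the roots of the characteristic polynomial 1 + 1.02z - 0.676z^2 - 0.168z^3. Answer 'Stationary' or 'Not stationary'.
\text{Not stationary}

The AR(p) characteristic polynomial is P(z) = 1 + 1.02z - 0.676z^2 - 0.168z^3.
Stationarity requires all roots to lie outside the unit circle, i.e. |z| > 1 for every root.
Degree 3: look for a simple real root z0 first, then factor out (1 - z/z0) and solve the remaining quadratic.
Testing z0 = -5: P(-5) = 1 + (1.02)(-5) + (-0.676)(-5)^2 + (-0.168)(-5)^3
  = 1 + (-5.1) + (-16.9) + (21) = 0.  So z_0 = -5 is a root, |z_0| = 5.
Divide out the factor (1 + 0.2 z) = (1 - z/z0) (since 1/z0 = -0.2):
  P(z) = (1 + 0.2 z)(1 + (0.82) z + (-0.84) z^2)
  [check: z-coef 0.82 - (-0.2) = 1.02; z^2-coef -0.84 - (-0.2)(0.82) = -0.676; z^3-coef -(-0.2)(-0.84) = -0.168.]
Remaining roots from the quadratic factor 1 + (0.82) z + (-0.84) z^2:
  Set 1 + (0.82) z + (-0.84) z^2 = 0, i.e. a z^2 + b z + c = 0 with a = -0.84, b = 0.82, c = 1.
  Discriminant D = b^2 - 4ac = (0.82)^2 - 4*(-0.84)*1 = 0.6724 - (-3.36) = 4.0324.
  D >= 0, so the roots are real: z = (-b +/- sqrt(D)) / (2a) = (-0.82 +/- 2.008084) / (-1.68).
    z_1 = (-0.82 + 2.008084) / (-1.68) = -0.7072,   |z_1| = 0.7072.
    z_2 = (-0.82 - 2.008084) / (-1.68) = 1.6834,   |z_2| = 1.6834.
Moduli of all roots: 5.0000, 0.7072, 1.6834.
All moduli strictly greater than 1? No.
Verdict: Not stationary.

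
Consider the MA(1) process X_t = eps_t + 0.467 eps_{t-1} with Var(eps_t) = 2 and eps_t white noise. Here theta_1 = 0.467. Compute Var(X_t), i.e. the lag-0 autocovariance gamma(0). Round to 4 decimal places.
\gamma(0) = 2.4362

For an MA(q) process X_t = eps_t + sum_i theta_i eps_{t-i} with
Var(eps_t) = sigma^2, the variance is
  gamma(0) = sigma^2 * (1 + sum_i theta_i^2).
  sum_i theta_i^2 = (0.467)^2 = 0.218089.
  gamma(0) = 2 * (1 + 0.218089) = 2 * 1.218089 = 2.436178, which rounds to 2.4362.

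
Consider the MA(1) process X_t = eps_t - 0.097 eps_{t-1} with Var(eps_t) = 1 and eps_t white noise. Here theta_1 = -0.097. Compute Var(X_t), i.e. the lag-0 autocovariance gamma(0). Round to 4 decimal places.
\gamma(0) = 1.0094

For an MA(q) process X_t = eps_t + sum_i theta_i eps_{t-i} with
Var(eps_t) = sigma^2, the variance is
  gamma(0) = sigma^2 * (1 + sum_i theta_i^2).
  sum_i theta_i^2 = (-0.097)^2 = 0.009409.
  gamma(0) = 1 * (1 + 0.009409) = 1 * 1.009409 = 1.009409, which rounds to 1.0094.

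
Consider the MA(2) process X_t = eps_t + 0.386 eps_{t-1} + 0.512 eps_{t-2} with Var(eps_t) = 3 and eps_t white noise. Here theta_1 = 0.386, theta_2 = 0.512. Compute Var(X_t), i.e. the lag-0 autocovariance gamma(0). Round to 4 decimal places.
\gamma(0) = 4.2334

For an MA(q) process X_t = eps_t + sum_i theta_i eps_{t-i} with
Var(eps_t) = sigma^2, the variance is
  gamma(0) = sigma^2 * (1 + sum_i theta_i^2).
  sum_i theta_i^2 = (0.386)^2 + (0.512)^2 = 0.148996 + 0.262144 = 0.41114.
  gamma(0) = 3 * (1 + 0.41114) = 3 * 1.41114 = 4.23342, which rounds to 4.2334.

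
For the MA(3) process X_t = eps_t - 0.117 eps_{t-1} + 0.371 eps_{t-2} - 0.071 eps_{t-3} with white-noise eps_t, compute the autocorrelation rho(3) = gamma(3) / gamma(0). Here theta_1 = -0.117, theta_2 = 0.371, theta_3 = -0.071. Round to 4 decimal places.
\rho(3) = -0.0614

For an MA(q) process with theta_0 = 1, the autocovariance is
  gamma(k) = sigma^2 * sum_{i=0..q-k} theta_i * theta_{i+k},
and rho(k) = gamma(k) / gamma(0). Sigma^2 cancels.
  numerator   = (1)*(-0.071) = -0.071.
  denominator = (1)^2 + (-0.117)^2 + (0.371)^2 + (-0.071)^2 = 1.156371.
  rho(3) = -0.071 / 1.156371 = -0.0614.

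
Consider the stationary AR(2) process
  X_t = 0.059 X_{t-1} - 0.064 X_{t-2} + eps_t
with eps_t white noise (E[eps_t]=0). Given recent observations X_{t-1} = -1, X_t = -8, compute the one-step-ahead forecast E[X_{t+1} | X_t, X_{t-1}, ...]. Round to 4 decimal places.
E[X_{t+1} \mid \mathcal F_t] = -0.4080

For an AR(p) model X_t = c + sum_i phi_i X_{t-i} + eps_t, the
one-step-ahead conditional mean is
  E[X_{t+1} | X_t, ...] = c + sum_i phi_i X_{t+1-i}.
Substitute known values:
  E[X_{t+1} | ...] = (0.059) * (-8) + (-0.064) * (-1)
                   = -0.4080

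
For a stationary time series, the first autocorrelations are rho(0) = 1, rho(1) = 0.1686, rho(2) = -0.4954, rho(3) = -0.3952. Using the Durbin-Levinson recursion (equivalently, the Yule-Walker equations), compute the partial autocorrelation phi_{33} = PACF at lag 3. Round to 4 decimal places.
\phi_{33} = -0.2550

The PACF at lag k is phi_{kk}, the last component of the solution
to the Yule-Walker system G_k phi = r_k where
  (G_k)_{ij} = rho(|i - j|), (r_k)_i = rho(i), i,j = 1..k.
Equivalently, Durbin-Levinson gives phi_{kk} iteratively:
  phi_{11} = rho(1)
  phi_{kk} = [rho(k) - sum_{j=1..k-1} phi_{k-1,j} rho(k-j)]
            / [1 - sum_{j=1..k-1} phi_{k-1,j} rho(j)],
  phi_{k,j} = phi_{k-1,j} - phi_{kk} phi_{k-1,k-j},  j = 1..k-1.
Step k = 1:
  phi_11 = rho(1) = 0.1686.
Step k = 2:
  phi_22 = [rho(2) - phi_11 rho(1)] / [1 - phi_11 rho(1)] = [-0.4954 - (0.1686)(0.1686)] / [1 - (0.1686)(0.1686)]
         = -0.52382596 / 0.97157404 = -0.539152.
  Update: phi_21 = phi_11 - phi_22 phi_11 = 0.1686 - (-0.539152)(0.1686) = 0.259501.
Step k = 3:
  phi_33 = [rho(3) - phi_21 rho(2) - phi_22 rho(1)] / [1 - phi_21 rho(1) - phi_22 rho(2)]
    numerator   = -0.3952 - (0.259501)(-0.4954) - (-0.539152)(0.1686) = -0.1757422
    denominator = 1 - (0.259501)(0.1686) - (-0.539152)(-0.4954) = 0.68915229
  phi_33 = -0.1757422 / 0.68915229 = -0.255.
Therefore phi_{33} = -0.2550.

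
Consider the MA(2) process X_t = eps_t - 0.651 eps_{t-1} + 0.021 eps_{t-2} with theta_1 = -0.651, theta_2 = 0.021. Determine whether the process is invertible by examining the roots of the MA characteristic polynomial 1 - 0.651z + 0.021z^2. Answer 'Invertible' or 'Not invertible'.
\text{Invertible}

The MA(q) characteristic polynomial is P(z) = 1 - 0.651z + 0.021z^2.
Invertibility requires all roots to lie outside the unit circle, i.e. |z| > 1 for every root.
Set 1 + (-0.651) z + (0.021) z^2 = 0, i.e. a z^2 + b z + c = 0 with a = 0.021, b = -0.651, c = 1.
Discriminant D = b^2 - 4ac = (-0.651)^2 - 4*(0.021)*1 = 0.423801 - (0.084) = 0.339801.
D >= 0, so the roots are real: z = (-b +/- sqrt(D)) / (2a) = (0.651 +/- 0.582925) / (0.042).
  z_1 = (0.651 + 0.582925) / (0.042) = 29.3792,   |z_1| = 29.3792.
  z_2 = (0.651 - 0.582925) / (0.042) = 1.6208,   |z_2| = 1.6208.
Moduli of all roots: 29.3792, 1.6208.
All moduli strictly greater than 1? Yes.
Verdict: Invertible.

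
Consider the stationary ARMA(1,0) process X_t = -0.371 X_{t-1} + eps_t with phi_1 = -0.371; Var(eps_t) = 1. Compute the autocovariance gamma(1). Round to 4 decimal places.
\gamma(1) = -0.4302

Multiply the model equation by X_{t-k} and take expectations. With theta_0 = psi_0 = 1 and psi_j the MA(infinity) weights, this gives
  gamma(k) - sum_i phi_i gamma(k-i) = c_k,
  c_k = sigma^2 * sum_{j=k..q} theta_j psi_{j-k}   (c_k = 0 for k > q),
using gamma(-m) = gamma(m).
Pure AR (q = 0): c_0 = sigma^2 = 1, c_k = 0 for k >= 1.
Equations for k = 0 and k = 1 (AR order 1):
  gamma(0) = phi_1 gamma(1) + c_0
  gamma(1) = phi_1 gamma(0) + c_1
Substituting the second into the first: gamma(0) (1 - phi_1^2) = c_0 + phi_1 c_1, so
  gamma(0) = c_0 / (1 - phi_1^2) = 1 / (1 - (-0.371)^2) = 1 / 0.862359 = 1.15961.
  gamma(1) = phi_1 gamma(0) = (-0.371)(1.15961) = -0.430215.
Therefore gamma(1) = -0.4302 (to 4 decimal places).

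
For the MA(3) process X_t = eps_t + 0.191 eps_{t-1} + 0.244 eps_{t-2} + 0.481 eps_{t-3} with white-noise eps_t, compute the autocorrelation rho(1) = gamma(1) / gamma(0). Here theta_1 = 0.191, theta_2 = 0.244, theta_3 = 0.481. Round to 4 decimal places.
\rho(1) = 0.2674

For an MA(q) process with theta_0 = 1, the autocovariance is
  gamma(k) = sigma^2 * sum_{i=0..q-k} theta_i * theta_{i+k},
and rho(k) = gamma(k) / gamma(0). Sigma^2 cancels.
  numerator   = (1)*(0.191) + (0.191)*(0.244) + (0.244)*(0.481) = 0.354968.
  denominator = (1)^2 + (0.191)^2 + (0.244)^2 + (0.481)^2 = 1.327378.
  rho(1) = 0.354968 / 1.327378 = 0.2674.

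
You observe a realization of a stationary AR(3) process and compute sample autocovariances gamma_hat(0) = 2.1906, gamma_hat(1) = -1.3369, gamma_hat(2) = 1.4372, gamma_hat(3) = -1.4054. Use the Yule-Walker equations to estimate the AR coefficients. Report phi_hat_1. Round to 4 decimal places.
\hat\phi_{1} = -0.2021

The Yule-Walker equations for an AR(p) process read, in matrix form,
  Gamma_p phi = r_p,   with   (Gamma_p)_{ij} = gamma(|i - j|),
                       (r_p)_i = gamma(i),   i,j = 1..p.
Substitute the sample gammas (Toeplitz matrix and right-hand side of size 3):
  Gamma_p = [[2.1906, -1.3369, 1.4372], [-1.3369, 2.1906, -1.3369], [1.4372, -1.3369, 2.1906]]
  r_p     = [-1.3369, 1.4372, -1.4054]
Written out (R1..R3):
  (R1) 2.1906 phi_1 - 1.3369 phi_2 + 1.4372 phi_3 = -1.3369
  (R2) -1.3369 phi_1 + 2.1906 phi_2 - 1.3369 phi_3 = 1.4372
  (R3) 1.4372 phi_1 - 1.3369 phi_2 + 2.1906 phi_3 = -1.4054
Gaussian elimination:
  R2 <- R2 - (-1.3369/2.1906) R1 = R2 - (-0.610289) R1:  1.374704 phi_2 - 0.459792 phi_3 = 0.621304
  R3 <- R3 - (1.4372/2.1906) R1 = R3 - (0.656076) R1:  -0.459792 phi_2 + 1.247688 phi_3 = -0.528292
  R3 <- R3 - (-0.459792/1.374704) R2 = R3 - (-0.334466) R2:  1.093903 phi_3 = -0.320487
Back-substitution:
  phi_hat_3 = -0.320487 / 1.093903 = -0.292976
  phi_hat_2 = (0.621304 - (-0.459792)(-0.292976)) / 1.374704 = 0.353964
  phi_hat_1 = (-1.3369 - (-1.3369)(0.353964) - (1.4372)(-0.292976)) / 2.1906 = -0.202054
So phi_hat = [-0.2021, 0.3540, -0.2930].
Therefore phi_hat_1 = -0.2021.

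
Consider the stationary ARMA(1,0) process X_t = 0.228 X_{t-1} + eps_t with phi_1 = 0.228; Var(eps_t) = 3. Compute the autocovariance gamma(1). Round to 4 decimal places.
\gamma(1) = 0.7215

Multiply the model equation by X_{t-k} and take expectations. With theta_0 = psi_0 = 1 and psi_j the MA(infinity) weights, this gives
  gamma(k) - sum_i phi_i gamma(k-i) = c_k,
  c_k = sigma^2 * sum_{j=k..q} theta_j psi_{j-k}   (c_k = 0 for k > q),
using gamma(-m) = gamma(m).
Pure AR (q = 0): c_0 = sigma^2 = 3, c_k = 0 for k >= 1.
Equations for k = 0 and k = 1 (AR order 1):
  gamma(0) = phi_1 gamma(1) + c_0
  gamma(1) = phi_1 gamma(0) + c_1
Substituting the second into the first: gamma(0) (1 - phi_1^2) = c_0 + phi_1 c_1, so
  gamma(0) = c_0 / (1 - phi_1^2) = 3 / (1 - (0.228)^2) = 3 / 0.948016 = 3.164504.
  gamma(1) = phi_1 gamma(0) = (0.228)(3.164504) = 0.721507.
Therefore gamma(1) = 0.7215 (to 4 decimal places).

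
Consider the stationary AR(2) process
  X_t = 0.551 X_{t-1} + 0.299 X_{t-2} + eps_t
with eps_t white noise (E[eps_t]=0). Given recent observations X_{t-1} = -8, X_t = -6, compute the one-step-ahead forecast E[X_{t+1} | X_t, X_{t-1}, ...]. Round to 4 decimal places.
E[X_{t+1} \mid \mathcal F_t] = -5.6980

For an AR(p) model X_t = c + sum_i phi_i X_{t-i} + eps_t, the
one-step-ahead conditional mean is
  E[X_{t+1} | X_t, ...] = c + sum_i phi_i X_{t+1-i}.
Substitute known values:
  E[X_{t+1} | ...] = (0.551) * (-6) + (0.299) * (-8)
                   = -5.6980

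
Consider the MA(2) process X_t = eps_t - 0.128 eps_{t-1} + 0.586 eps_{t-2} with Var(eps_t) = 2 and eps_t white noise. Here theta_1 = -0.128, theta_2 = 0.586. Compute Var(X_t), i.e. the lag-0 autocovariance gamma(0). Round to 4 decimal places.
\gamma(0) = 2.7196

For an MA(q) process X_t = eps_t + sum_i theta_i eps_{t-i} with
Var(eps_t) = sigma^2, the variance is
  gamma(0) = sigma^2 * (1 + sum_i theta_i^2).
  sum_i theta_i^2 = (-0.128)^2 + (0.586)^2 = 0.016384 + 0.343396 = 0.35978.
  gamma(0) = 2 * (1 + 0.35978) = 2 * 1.35978 = 2.71956, which rounds to 2.7196.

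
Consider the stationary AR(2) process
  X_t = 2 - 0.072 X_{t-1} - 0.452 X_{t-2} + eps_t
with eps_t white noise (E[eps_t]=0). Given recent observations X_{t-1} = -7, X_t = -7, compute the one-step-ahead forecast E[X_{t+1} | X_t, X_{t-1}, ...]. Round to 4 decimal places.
E[X_{t+1} \mid \mathcal F_t] = 5.6680

For an AR(p) model X_t = c + sum_i phi_i X_{t-i} + eps_t, the
one-step-ahead conditional mean is
  E[X_{t+1} | X_t, ...] = c + sum_i phi_i X_{t+1-i}.
Substitute known values:
  E[X_{t+1} | ...] = 2 + (-0.072) * (-7) + (-0.452) * (-7)
                   = 5.6680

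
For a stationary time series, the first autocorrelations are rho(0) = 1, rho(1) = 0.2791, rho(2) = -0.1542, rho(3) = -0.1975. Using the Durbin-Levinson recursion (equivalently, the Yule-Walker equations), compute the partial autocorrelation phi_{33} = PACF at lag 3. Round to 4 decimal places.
\phi_{33} = -0.0850

The PACF at lag k is phi_{kk}, the last component of the solution
to the Yule-Walker system G_k phi = r_k where
  (G_k)_{ij} = rho(|i - j|), (r_k)_i = rho(i), i,j = 1..k.
Equivalently, Durbin-Levinson gives phi_{kk} iteratively:
  phi_{11} = rho(1)
  phi_{kk} = [rho(k) - sum_{j=1..k-1} phi_{k-1,j} rho(k-j)]
            / [1 - sum_{j=1..k-1} phi_{k-1,j} rho(j)],
  phi_{k,j} = phi_{k-1,j} - phi_{kk} phi_{k-1,k-j},  j = 1..k-1.
Step k = 1:
  phi_11 = rho(1) = 0.2791.
Step k = 2:
  phi_22 = [rho(2) - phi_11 rho(1)] / [1 - phi_11 rho(1)] = [-0.1542 - (0.2791)(0.2791)] / [1 - (0.2791)(0.2791)]
         = -0.23209681 / 0.92210319 = -0.251704.
  Update: phi_21 = phi_11 - phi_22 phi_11 = 0.2791 - (-0.251704)(0.2791) = 0.349351.
Step k = 3:
  phi_33 = [rho(3) - phi_21 rho(2) - phi_22 rho(1)] / [1 - phi_21 rho(1) - phi_22 rho(2)]
    numerator   = -0.1975 - (0.349351)(-0.1542) - (-0.251704)(0.2791) = -0.07337964
    denominator = 1 - (0.349351)(0.2791) - (-0.251704)(-0.1542) = 0.86368356
  phi_33 = -0.07337964 / 0.86368356 = -0.085.
Therefore phi_{33} = -0.0850.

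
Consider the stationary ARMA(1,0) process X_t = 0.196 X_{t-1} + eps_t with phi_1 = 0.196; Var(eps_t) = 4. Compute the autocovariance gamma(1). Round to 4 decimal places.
\gamma(1) = 0.8153

Multiply the model equation by X_{t-k} and take expectations. With theta_0 = psi_0 = 1 and psi_j the MA(infinity) weights, this gives
  gamma(k) - sum_i phi_i gamma(k-i) = c_k,
  c_k = sigma^2 * sum_{j=k..q} theta_j psi_{j-k}   (c_k = 0 for k > q),
using gamma(-m) = gamma(m).
Pure AR (q = 0): c_0 = sigma^2 = 4, c_k = 0 for k >= 1.
Equations for k = 0 and k = 1 (AR order 1):
  gamma(0) = phi_1 gamma(1) + c_0
  gamma(1) = phi_1 gamma(0) + c_1
Substituting the second into the first: gamma(0) (1 - phi_1^2) = c_0 + phi_1 c_1, so
  gamma(0) = c_0 / (1 - phi_1^2) = 4 / (1 - (0.196)^2) = 4 / 0.961584 = 4.159803.
  gamma(1) = phi_1 gamma(0) = (0.196)(4.159803) = 0.815321.
Therefore gamma(1) = 0.8153 (to 4 decimal places).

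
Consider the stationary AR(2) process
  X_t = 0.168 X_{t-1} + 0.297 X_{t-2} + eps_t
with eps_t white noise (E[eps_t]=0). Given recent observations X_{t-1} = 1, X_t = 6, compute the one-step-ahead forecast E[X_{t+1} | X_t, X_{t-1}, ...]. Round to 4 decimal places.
E[X_{t+1} \mid \mathcal F_t] = 1.3050

For an AR(p) model X_t = c + sum_i phi_i X_{t-i} + eps_t, the
one-step-ahead conditional mean is
  E[X_{t+1} | X_t, ...] = c + sum_i phi_i X_{t+1-i}.
Substitute known values:
  E[X_{t+1} | ...] = (0.168) * (6) + (0.297) * (1)
                   = 1.3050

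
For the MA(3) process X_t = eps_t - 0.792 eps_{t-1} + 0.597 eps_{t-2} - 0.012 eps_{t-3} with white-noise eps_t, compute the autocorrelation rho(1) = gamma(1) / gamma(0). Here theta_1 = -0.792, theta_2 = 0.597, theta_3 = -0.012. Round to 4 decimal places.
\rho(1) = -0.6412

For an MA(q) process with theta_0 = 1, the autocovariance is
  gamma(k) = sigma^2 * sum_{i=0..q-k} theta_i * theta_{i+k},
and rho(k) = gamma(k) / gamma(0). Sigma^2 cancels.
  numerator   = (1)*(-0.792) + (-0.792)*(0.597) + (0.597)*(-0.012) = -1.271988.
  denominator = (1)^2 + (-0.792)^2 + (0.597)^2 + (-0.012)^2 = 1.983817.
  rho(1) = -1.271988 / 1.983817 = -0.6412.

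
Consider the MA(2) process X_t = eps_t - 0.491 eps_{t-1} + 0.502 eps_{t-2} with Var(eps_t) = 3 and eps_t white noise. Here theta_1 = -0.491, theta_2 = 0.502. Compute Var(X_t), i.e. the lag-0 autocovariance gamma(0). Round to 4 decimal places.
\gamma(0) = 4.4793

For an MA(q) process X_t = eps_t + sum_i theta_i eps_{t-i} with
Var(eps_t) = sigma^2, the variance is
  gamma(0) = sigma^2 * (1 + sum_i theta_i^2).
  sum_i theta_i^2 = (-0.491)^2 + (0.502)^2 = 0.241081 + 0.252004 = 0.493085.
  gamma(0) = 3 * (1 + 0.493085) = 3 * 1.493085 = 4.479255, which rounds to 4.4793.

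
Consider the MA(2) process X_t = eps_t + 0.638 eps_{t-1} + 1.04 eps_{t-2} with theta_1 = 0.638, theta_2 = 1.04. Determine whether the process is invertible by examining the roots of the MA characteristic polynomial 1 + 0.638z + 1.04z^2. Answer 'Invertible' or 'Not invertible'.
\text{Not invertible}

The MA(q) characteristic polynomial is P(z) = 1 + 0.638z + 1.04z^2.
Invertibility requires all roots to lie outside the unit circle, i.e. |z| > 1 for every root.
Set 1 + (0.638) z + (1.04) z^2 = 0, i.e. a z^2 + b z + c = 0 with a = 1.04, b = 0.638, c = 1.
Discriminant D = b^2 - 4ac = (0.638)^2 - 4*(1.04)*1 = 0.407044 - (4.16) = -3.752956.
D < 0, so the roots are the complex-conjugate pair z = (-b +/- i sqrt(-D)) / (2a) = -0.3067 +/- 0.9314i.
For a conjugate pair |z|^2 = z * conj(z) = (product of roots) = c/a = 1/(1.04) = 0.961538, so |z| = sqrt(0.961538) = 0.9806 for both roots.
Moduli of all roots: 0.9806, 0.9806.
All moduli strictly greater than 1? No.
Verdict: Not invertible.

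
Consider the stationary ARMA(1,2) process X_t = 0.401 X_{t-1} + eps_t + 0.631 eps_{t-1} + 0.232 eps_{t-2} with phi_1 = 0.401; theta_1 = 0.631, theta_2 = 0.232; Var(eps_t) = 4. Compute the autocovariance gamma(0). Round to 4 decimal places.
\gamma(0) = 10.2482

Multiply the model equation by X_{t-k} and take expectations. With theta_0 = psi_0 = 1 and psi_j the MA(infinity) weights, this gives
  gamma(k) - sum_i phi_i gamma(k-i) = c_k,
  c_k = sigma^2 * sum_{j=k..q} theta_j psi_{j-k}   (c_k = 0 for k > q),
using gamma(-m) = gamma(m).
psi-weights needed (psi_j = theta_j + sum_i phi_i psi_{j-i}):
  psi_1 = theta_1 + phi_1 = 0.631 + (0.401) = 1.032
  psi_2 = theta_2 + phi_1 psi_1 = 0.232 + (0.401)(1.032) = 0.645832
Right-hand sides:
  c_0 = sigma^2 (1 + theta_1 psi_1 + theta_2 psi_2) = 4 * (1 + (0.631)(1.032) + (0.232)(0.645832)) = 4 * 1.801025 = 7.2041
  c_1 = sigma^2 (theta_1 + theta_2 psi_1) = 4 * (0.631 + (0.232)(1.032)) = 3.481696
  c_2 = sigma^2 theta_2 = 4 * (0.232) = 0.928
Equations for k = 0 and k = 1 (AR order 1):
  gamma(0) = phi_1 gamma(1) + c_0
  gamma(1) = phi_1 gamma(0) + c_1
Substituting the second into the first: gamma(0) (1 - phi_1^2) = c_0 + phi_1 c_1, so
  gamma(0) = (c_0 + phi_1 c_1) / (1 - phi_1^2) = (7.2041 + (0.401)(3.481696)) / (1 - (0.401)^2) = 8.60026 / 0.839199 = 10.248177.
Therefore gamma(0) = 10.2482 (to 4 decimal places).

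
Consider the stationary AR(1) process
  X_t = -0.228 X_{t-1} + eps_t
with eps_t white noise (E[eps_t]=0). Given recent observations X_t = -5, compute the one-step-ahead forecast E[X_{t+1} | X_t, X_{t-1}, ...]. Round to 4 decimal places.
E[X_{t+1} \mid \mathcal F_t] = 1.1400

For an AR(p) model X_t = c + sum_i phi_i X_{t-i} + eps_t, the
one-step-ahead conditional mean is
  E[X_{t+1} | X_t, ...] = c + sum_i phi_i X_{t+1-i}.
Substitute known values:
  E[X_{t+1} | ...] = (-0.228) * (-5)
                   = 1.1400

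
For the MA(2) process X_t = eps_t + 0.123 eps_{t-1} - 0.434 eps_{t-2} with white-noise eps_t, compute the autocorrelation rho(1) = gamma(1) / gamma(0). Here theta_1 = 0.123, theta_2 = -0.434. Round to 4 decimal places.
\rho(1) = 0.0578

For an MA(q) process with theta_0 = 1, the autocovariance is
  gamma(k) = sigma^2 * sum_{i=0..q-k} theta_i * theta_{i+k},
and rho(k) = gamma(k) / gamma(0). Sigma^2 cancels.
  numerator   = (1)*(0.123) + (0.123)*(-0.434) = 0.069618.
  denominator = (1)^2 + (0.123)^2 + (-0.434)^2 = 1.203485.
  rho(1) = 0.069618 / 1.203485 = 0.0578.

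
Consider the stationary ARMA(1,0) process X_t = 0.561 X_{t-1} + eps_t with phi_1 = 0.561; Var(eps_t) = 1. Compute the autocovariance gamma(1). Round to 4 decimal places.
\gamma(1) = 0.8186

Multiply the model equation by X_{t-k} and take expectations. With theta_0 = psi_0 = 1 and psi_j the MA(infinity) weights, this gives
  gamma(k) - sum_i phi_i gamma(k-i) = c_k,
  c_k = sigma^2 * sum_{j=k..q} theta_j psi_{j-k}   (c_k = 0 for k > q),
using gamma(-m) = gamma(m).
Pure AR (q = 0): c_0 = sigma^2 = 1, c_k = 0 for k >= 1.
Equations for k = 0 and k = 1 (AR order 1):
  gamma(0) = phi_1 gamma(1) + c_0
  gamma(1) = phi_1 gamma(0) + c_1
Substituting the second into the first: gamma(0) (1 - phi_1^2) = c_0 + phi_1 c_1, so
  gamma(0) = c_0 / (1 - phi_1^2) = 1 / (1 - (0.561)^2) = 1 / 0.685279 = 1.45926.
  gamma(1) = phi_1 gamma(0) = (0.561)(1.45926) = 0.818645.
Therefore gamma(1) = 0.8186 (to 4 decimal places).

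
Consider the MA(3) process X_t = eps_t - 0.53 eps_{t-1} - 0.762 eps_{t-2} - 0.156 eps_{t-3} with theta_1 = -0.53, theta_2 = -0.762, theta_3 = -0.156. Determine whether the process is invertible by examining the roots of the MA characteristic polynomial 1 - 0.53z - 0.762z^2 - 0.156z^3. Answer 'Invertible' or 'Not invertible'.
\text{Not invertible}

The MA(q) characteristic polynomial is P(z) = 1 - 0.53z - 0.762z^2 - 0.156z^3.
Invertibility requires all roots to lie outside the unit circle, i.e. |z| > 1 for every root.
Degree 3: look for a simple real root z0 first, then factor out (1 - z/z0) and solve the remaining quadratic.
Testing z0 = -2.5: P(-2.5) = 1 + (-0.53)(-2.5) + (-0.762)(-2.5)^2 + (-0.156)(-2.5)^3
  = 1 + (1.325) + (-4.7625) + (2.4375) = 0.  So z_0 = -2.5 is a root, |z_0| = 2.5.
Divide out the factor (1 + 0.4 z) = (1 - z/z0) (since 1/z0 = -0.4):
  P(z) = (1 + 0.4 z)(1 + (-0.93) z + (-0.39) z^2)
  [check: z-coef -0.93 - (-0.4) = -0.53; z^2-coef -0.39 - (-0.4)(-0.93) = -0.762; z^3-coef -(-0.4)(-0.39) = -0.156.]
Remaining roots from the quadratic factor 1 + (-0.93) z + (-0.39) z^2:
  Set 1 + (-0.93) z + (-0.39) z^2 = 0, i.e. a z^2 + b z + c = 0 with a = -0.39, b = -0.93, c = 1.
  Discriminant D = b^2 - 4ac = (-0.93)^2 - 4*(-0.39)*1 = 0.8649 - (-1.56) = 2.4249.
  D >= 0, so the roots are real: z = (-b +/- sqrt(D)) / (2a) = (0.93 +/- 1.557209) / (-0.78).
    z_1 = (0.93 + 1.557209) / (-0.78) = -3.1887,   |z_1| = 3.1887.
    z_2 = (0.93 - 1.557209) / (-0.78) = 0.8041,   |z_2| = 0.8041.
Moduli of all roots: 2.5000, 3.1887, 0.8041.
All moduli strictly greater than 1? No.
Verdict: Not invertible.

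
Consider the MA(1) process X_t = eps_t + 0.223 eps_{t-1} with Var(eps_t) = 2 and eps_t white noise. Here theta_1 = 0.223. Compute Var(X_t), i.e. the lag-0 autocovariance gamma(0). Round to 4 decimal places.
\gamma(0) = 2.0995

For an MA(q) process X_t = eps_t + sum_i theta_i eps_{t-i} with
Var(eps_t) = sigma^2, the variance is
  gamma(0) = sigma^2 * (1 + sum_i theta_i^2).
  sum_i theta_i^2 = (0.223)^2 = 0.049729.
  gamma(0) = 2 * (1 + 0.049729) = 2 * 1.049729 = 2.099458, which rounds to 2.0995.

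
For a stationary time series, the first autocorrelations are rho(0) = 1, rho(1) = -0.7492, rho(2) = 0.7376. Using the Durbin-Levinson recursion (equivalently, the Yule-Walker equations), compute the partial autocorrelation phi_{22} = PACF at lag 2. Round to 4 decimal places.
\phi_{22} = 0.4019

The PACF at lag k is phi_{kk}, the last component of the solution
to the Yule-Walker system G_k phi = r_k where
  (G_k)_{ij} = rho(|i - j|), (r_k)_i = rho(i), i,j = 1..k.
Equivalently, Durbin-Levinson gives phi_{kk} iteratively:
  phi_{11} = rho(1)
  phi_{kk} = [rho(k) - sum_{j=1..k-1} phi_{k-1,j} rho(k-j)]
            / [1 - sum_{j=1..k-1} phi_{k-1,j} rho(j)],
  phi_{k,j} = phi_{k-1,j} - phi_{kk} phi_{k-1,k-j},  j = 1..k-1.
Step k = 1:
  phi_11 = rho(1) = -0.7492.
Step k = 2:
  phi_22 = [rho(2) - phi_11 rho(1)] / [1 - phi_11 rho(1)] = [0.7376 - (-0.7492)(-0.7492)] / [1 - (-0.7492)(-0.7492)]
         = 0.17629936 / 0.43869936 = 0.4019.
Therefore phi_{22} = 0.4019.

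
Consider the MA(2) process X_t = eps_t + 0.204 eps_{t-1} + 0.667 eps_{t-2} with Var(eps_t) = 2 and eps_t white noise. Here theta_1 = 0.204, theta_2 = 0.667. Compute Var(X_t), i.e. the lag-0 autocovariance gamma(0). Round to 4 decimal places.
\gamma(0) = 2.9730

For an MA(q) process X_t = eps_t + sum_i theta_i eps_{t-i} with
Var(eps_t) = sigma^2, the variance is
  gamma(0) = sigma^2 * (1 + sum_i theta_i^2).
  sum_i theta_i^2 = (0.204)^2 + (0.667)^2 = 0.041616 + 0.444889 = 0.486505.
  gamma(0) = 2 * (1 + 0.486505) = 2 * 1.486505 = 2.97301, which rounds to 2.9730.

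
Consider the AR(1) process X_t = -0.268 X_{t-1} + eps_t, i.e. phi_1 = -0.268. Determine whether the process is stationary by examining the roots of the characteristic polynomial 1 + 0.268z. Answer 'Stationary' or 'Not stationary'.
\text{Stationary}

The AR(p) characteristic polynomial is P(z) = 1 + 0.268z.
Stationarity requires all roots to lie outside the unit circle, i.e. |z| > 1 for every root.
This is linear in z: 1 + (0.268) z = 0  =>  z = -1/(0.268) = -3.731343,  |z| = 3.731343.
Moduli of all roots: 3.7313.
All moduli strictly greater than 1? Yes.
Verdict: Stationary.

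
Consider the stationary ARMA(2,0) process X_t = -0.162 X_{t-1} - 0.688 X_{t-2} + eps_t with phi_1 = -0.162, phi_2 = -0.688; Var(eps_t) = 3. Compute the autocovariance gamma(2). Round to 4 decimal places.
\gamma(2) = -3.8661

Multiply the model equation by X_{t-k} and take expectations. With theta_0 = psi_0 = 1 and psi_j the MA(infinity) weights, this gives
  gamma(k) - sum_i phi_i gamma(k-i) = c_k,
  c_k = sigma^2 * sum_{j=k..q} theta_j psi_{j-k}   (c_k = 0 for k > q),
using gamma(-m) = gamma(m).
Pure AR (q = 0): c_0 = sigma^2 = 3, c_k = 0 for k >= 1.
Equations for k = 0, 1, 2 (AR order 2, c_2 = 0):
  (E0) gamma(0) = phi_1 gamma(1) + phi_2 gamma(2) + c_0
  (E1) gamma(1) = phi_1 gamma(0) + phi_2 gamma(1) + c_1
  (E2) gamma(2) = phi_1 gamma(1) + phi_2 gamma(0)
From (E1): gamma(1) = A gamma(0) + B with
  A = phi_1 / (1 - phi_2) = -0.162 / 1.688 = -0.095972,   B = c_1 / (1 - phi_2) = 0 / 1.688 = 0.
Insert (E2) into (E0): gamma(0) (1 - phi_2^2) = phi_1 (1 + phi_2) gamma(1) + c_0.
  phi_1 (1 + phi_2) = (-0.162)(0.312) = -0.050544,   1 - phi_2^2 = 0.526656.
Replace gamma(1) by A gamma(0) + B and collect gamma(0):
  gamma(0) [0.526656 - (-0.050544)(-0.095972)] = c_0 = 3
  gamma(0) * 0.521805 = 3
  gamma(0) = 3 / 0.521805 = 5.749272.
  gamma(1) = A gamma(0) = (-0.095972)(5.749272) = -0.551767.
  gamma(2) = phi_1 gamma(1) + phi_2 gamma(0) = (-0.162)(-0.551767) + (-0.688)(5.749272) = -3.866113.
Therefore gamma(2) = -3.8661 (to 4 decimal places).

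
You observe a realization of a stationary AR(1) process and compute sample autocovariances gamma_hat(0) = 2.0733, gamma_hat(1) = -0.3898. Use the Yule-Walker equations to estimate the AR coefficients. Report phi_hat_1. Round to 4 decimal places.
\hat\phi_{1} = -0.1880

The Yule-Walker equations for an AR(p) process read, in matrix form,
  Gamma_p phi = r_p,   with   (Gamma_p)_{ij} = gamma(|i - j|),
                       (r_p)_i = gamma(i),   i,j = 1..p.
Substitute the sample gammas (Toeplitz matrix and right-hand side of size 1):
  Gamma_p = [[2.0733]]
  r_p     = [-0.3898]
With p = 1 this is the single equation gamma(0) phi_1 = gamma(1):
  phi_hat_1 = gamma(1) / gamma(0) = -0.3898 / 2.0733 = -0.1880.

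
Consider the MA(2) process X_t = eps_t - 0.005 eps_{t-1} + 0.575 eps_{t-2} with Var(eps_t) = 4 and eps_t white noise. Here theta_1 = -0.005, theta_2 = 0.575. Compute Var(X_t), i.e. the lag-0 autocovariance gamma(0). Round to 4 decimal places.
\gamma(0) = 5.3226

For an MA(q) process X_t = eps_t + sum_i theta_i eps_{t-i} with
Var(eps_t) = sigma^2, the variance is
  gamma(0) = sigma^2 * (1 + sum_i theta_i^2).
  sum_i theta_i^2 = (-0.005)^2 + (0.575)^2 = 0.000025 + 0.330625 = 0.33065.
  gamma(0) = 4 * (1 + 0.33065) = 4 * 1.33065 = 5.3226.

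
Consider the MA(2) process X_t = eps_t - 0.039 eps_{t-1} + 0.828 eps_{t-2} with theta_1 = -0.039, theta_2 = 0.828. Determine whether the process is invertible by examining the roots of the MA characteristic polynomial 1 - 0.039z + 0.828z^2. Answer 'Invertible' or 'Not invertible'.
\text{Invertible}

The MA(q) characteristic polynomial is P(z) = 1 - 0.039z + 0.828z^2.
Invertibility requires all roots to lie outside the unit circle, i.e. |z| > 1 for every root.
Set 1 + (-0.039) z + (0.828) z^2 = 0, i.e. a z^2 + b z + c = 0 with a = 0.828, b = -0.039, c = 1.
Discriminant D = b^2 - 4ac = (-0.039)^2 - 4*(0.828)*1 = 0.001521 - (3.312) = -3.310479.
D < 0, so the roots are the complex-conjugate pair z = (-b +/- i sqrt(-D)) / (2a) = 0.0236 +/- 1.0987i.
For a conjugate pair |z|^2 = z * conj(z) = (product of roots) = c/a = 1/(0.828) = 1.207729, so |z| = sqrt(1.207729) = 1.099 for both roots.
Moduli of all roots: 1.0990, 1.0990.
All moduli strictly greater than 1? Yes.
Verdict: Invertible.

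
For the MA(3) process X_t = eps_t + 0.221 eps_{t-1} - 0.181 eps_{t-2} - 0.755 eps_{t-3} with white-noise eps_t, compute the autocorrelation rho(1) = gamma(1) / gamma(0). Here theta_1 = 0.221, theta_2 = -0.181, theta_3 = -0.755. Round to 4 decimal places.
\rho(1) = 0.1923

For an MA(q) process with theta_0 = 1, the autocovariance is
  gamma(k) = sigma^2 * sum_{i=0..q-k} theta_i * theta_{i+k},
and rho(k) = gamma(k) / gamma(0). Sigma^2 cancels.
  numerator   = (1)*(0.221) + (0.221)*(-0.181) + (-0.181)*(-0.755) = 0.317654.
  denominator = (1)^2 + (0.221)^2 + (-0.181)^2 + (-0.755)^2 = 1.651627.
  rho(1) = 0.317654 / 1.651627 = 0.1923.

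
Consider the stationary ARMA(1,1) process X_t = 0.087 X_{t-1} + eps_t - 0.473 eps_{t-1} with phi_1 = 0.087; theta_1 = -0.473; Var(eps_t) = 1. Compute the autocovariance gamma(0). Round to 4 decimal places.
\gamma(0) = 1.1501

Multiply the model equation by X_{t-k} and take expectations. With theta_0 = psi_0 = 1 and psi_j the MA(infinity) weights, this gives
  gamma(k) - sum_i phi_i gamma(k-i) = c_k,
  c_k = sigma^2 * sum_{j=k..q} theta_j psi_{j-k}   (c_k = 0 for k > q),
using gamma(-m) = gamma(m).
psi-weights needed (psi_j = theta_j + sum_i phi_i psi_{j-i}):
  psi_1 = theta_1 + phi_1 = -0.473 + (0.087) = -0.386
Right-hand sides:
  c_0 = sigma^2 (1 + theta_1 psi_1) = 1 * (1 + (-0.473)(-0.386)) = 1 * 1.182578 = 1.182578
  c_1 = sigma^2 theta_1 = 1 * (-0.473) = -0.473
  c_2 = 0
Equations for k = 0 and k = 1 (AR order 1):
  gamma(0) = phi_1 gamma(1) + c_0
  gamma(1) = phi_1 gamma(0) + c_1
Substituting the second into the first: gamma(0) (1 - phi_1^2) = c_0 + phi_1 c_1, so
  gamma(0) = (c_0 + phi_1 c_1) / (1 - phi_1^2) = (1.182578 + (0.087)(-0.473)) / (1 - (0.087)^2) = 1.141427 / 0.992431 = 1.150132.
Therefore gamma(0) = 1.1501 (to 4 decimal places).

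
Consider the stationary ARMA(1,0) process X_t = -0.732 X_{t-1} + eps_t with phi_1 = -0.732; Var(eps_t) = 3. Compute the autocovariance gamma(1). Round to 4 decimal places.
\gamma(1) = -4.7310

Multiply the model equation by X_{t-k} and take expectations. With theta_0 = psi_0 = 1 and psi_j the MA(infinity) weights, this gives
  gamma(k) - sum_i phi_i gamma(k-i) = c_k,
  c_k = sigma^2 * sum_{j=k..q} theta_j psi_{j-k}   (c_k = 0 for k > q),
using gamma(-m) = gamma(m).
Pure AR (q = 0): c_0 = sigma^2 = 3, c_k = 0 for k >= 1.
Equations for k = 0 and k = 1 (AR order 1):
  gamma(0) = phi_1 gamma(1) + c_0
  gamma(1) = phi_1 gamma(0) + c_1
Substituting the second into the first: gamma(0) (1 - phi_1^2) = c_0 + phi_1 c_1, so
  gamma(0) = c_0 / (1 - phi_1^2) = 3 / (1 - (-0.732)^2) = 3 / 0.464176 = 6.463066.
  gamma(1) = phi_1 gamma(0) = (-0.732)(6.463066) = -4.730964.
Therefore gamma(1) = -4.7310 (to 4 decimal places).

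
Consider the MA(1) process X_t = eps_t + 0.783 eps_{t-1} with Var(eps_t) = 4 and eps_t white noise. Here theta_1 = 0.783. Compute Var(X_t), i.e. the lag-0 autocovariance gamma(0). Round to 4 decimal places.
\gamma(0) = 6.4524

For an MA(q) process X_t = eps_t + sum_i theta_i eps_{t-i} with
Var(eps_t) = sigma^2, the variance is
  gamma(0) = sigma^2 * (1 + sum_i theta_i^2).
  sum_i theta_i^2 = (0.783)^2 = 0.613089.
  gamma(0) = 4 * (1 + 0.613089) = 4 * 1.613089 = 6.452356, which rounds to 6.4524.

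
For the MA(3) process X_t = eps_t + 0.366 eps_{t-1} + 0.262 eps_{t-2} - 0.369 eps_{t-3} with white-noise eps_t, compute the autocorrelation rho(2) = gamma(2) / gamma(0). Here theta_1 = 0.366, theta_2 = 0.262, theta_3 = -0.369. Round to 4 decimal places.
\rho(2) = 0.0948

For an MA(q) process with theta_0 = 1, the autocovariance is
  gamma(k) = sigma^2 * sum_{i=0..q-k} theta_i * theta_{i+k},
and rho(k) = gamma(k) / gamma(0). Sigma^2 cancels.
  numerator   = (1)*(0.262) + (0.366)*(-0.369) = 0.126946.
  denominator = (1)^2 + (0.366)^2 + (0.262)^2 + (-0.369)^2 = 1.338761.
  rho(2) = 0.126946 / 1.338761 = 0.0948.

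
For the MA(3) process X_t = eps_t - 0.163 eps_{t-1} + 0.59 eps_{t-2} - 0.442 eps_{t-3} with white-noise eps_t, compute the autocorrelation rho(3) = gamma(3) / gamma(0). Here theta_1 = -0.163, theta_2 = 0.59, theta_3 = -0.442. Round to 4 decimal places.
\rho(3) = -0.2815

For an MA(q) process with theta_0 = 1, the autocovariance is
  gamma(k) = sigma^2 * sum_{i=0..q-k} theta_i * theta_{i+k},
and rho(k) = gamma(k) / gamma(0). Sigma^2 cancels.
  numerator   = (1)*(-0.442) = -0.442.
  denominator = (1)^2 + (-0.163)^2 + (0.59)^2 + (-0.442)^2 = 1.570033.
  rho(3) = -0.442 / 1.570033 = -0.2815.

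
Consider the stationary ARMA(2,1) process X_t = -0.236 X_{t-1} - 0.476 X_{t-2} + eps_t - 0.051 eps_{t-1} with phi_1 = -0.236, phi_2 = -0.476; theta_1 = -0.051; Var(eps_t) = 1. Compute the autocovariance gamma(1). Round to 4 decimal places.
\gamma(1) = -0.2507

Multiply the model equation by X_{t-k} and take expectations. With theta_0 = psi_0 = 1 and psi_j the MA(infinity) weights, this gives
  gamma(k) - sum_i phi_i gamma(k-i) = c_k,
  c_k = sigma^2 * sum_{j=k..q} theta_j psi_{j-k}   (c_k = 0 for k > q),
using gamma(-m) = gamma(m).
psi-weights needed (psi_j = theta_j + sum_i phi_i psi_{j-i}):
  psi_1 = theta_1 + phi_1 = -0.051 + (-0.236) = -0.287
Right-hand sides:
  c_0 = sigma^2 (1 + theta_1 psi_1) = 1 * (1 + (-0.051)(-0.287)) = 1 * 1.014637 = 1.014637
  c_1 = sigma^2 theta_1 = 1 * (-0.051) = -0.051
  c_2 = 0
Equations for k = 0, 1, 2 (AR order 2, c_2 = 0):
  (E0) gamma(0) = phi_1 gamma(1) + phi_2 gamma(2) + c_0
  (E1) gamma(1) = phi_1 gamma(0) + phi_2 gamma(1) + c_1
  (E2) gamma(2) = phi_1 gamma(1) + phi_2 gamma(0)
From (E1): gamma(1) = A gamma(0) + B with
  A = phi_1 / (1 - phi_2) = -0.236 / 1.476 = -0.159892,   B = c_1 / (1 - phi_2) = -0.051 / 1.476 = -0.034553.
Insert (E2) into (E0): gamma(0) (1 - phi_2^2) = phi_1 (1 + phi_2) gamma(1) + c_0.
  phi_1 (1 + phi_2) = (-0.236)(0.524) = -0.123664,   1 - phi_2^2 = 0.773424.
Replace gamma(1) by A gamma(0) + B and collect gamma(0):
  gamma(0) [0.773424 - (-0.123664)(-0.159892)] = (-0.123664)(-0.034553) + 1.014637
  gamma(0) * 0.753651 = 1.01891
  gamma(0) = 1.01891 / 0.753651 = 1.351965.
  gamma(1) = A gamma(0) + B = (-0.159892)(1.351965) + (-0.034553) = -0.250721.
Therefore gamma(1) = -0.2507 (to 4 decimal places).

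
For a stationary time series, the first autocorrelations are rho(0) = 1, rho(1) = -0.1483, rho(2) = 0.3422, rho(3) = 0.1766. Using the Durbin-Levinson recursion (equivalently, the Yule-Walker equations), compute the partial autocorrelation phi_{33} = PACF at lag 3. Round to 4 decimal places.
\phi_{33} = 0.2969

The PACF at lag k is phi_{kk}, the last component of the solution
to the Yule-Walker system G_k phi = r_k where
  (G_k)_{ij} = rho(|i - j|), (r_k)_i = rho(i), i,j = 1..k.
Equivalently, Durbin-Levinson gives phi_{kk} iteratively:
  phi_{11} = rho(1)
  phi_{kk} = [rho(k) - sum_{j=1..k-1} phi_{k-1,j} rho(k-j)]
            / [1 - sum_{j=1..k-1} phi_{k-1,j} rho(j)],
  phi_{k,j} = phi_{k-1,j} - phi_{kk} phi_{k-1,k-j},  j = 1..k-1.
Step k = 1:
  phi_11 = rho(1) = -0.1483.
Step k = 2:
  phi_22 = [rho(2) - phi_11 rho(1)] / [1 - phi_11 rho(1)] = [0.3422 - (-0.1483)(-0.1483)] / [1 - (-0.1483)(-0.1483)]
         = 0.32020711 / 0.97800711 = 0.327408.
  Update: phi_21 = phi_11 - phi_22 phi_11 = -0.1483 - (0.327408)(-0.1483) = -0.099745.
Step k = 3:
  phi_33 = [rho(3) - phi_21 rho(2) - phi_22 rho(1)] / [1 - phi_21 rho(1) - phi_22 rho(2)]
    numerator   = 0.1766 - (-0.099745)(0.3422) - (0.327408)(-0.1483) = 0.25928746
    denominator = 1 - (-0.099745)(-0.1483) - (0.327408)(0.3422) = 0.87316882
  phi_33 = 0.25928746 / 0.87316882 = 0.2969.
Therefore phi_{33} = 0.2969.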